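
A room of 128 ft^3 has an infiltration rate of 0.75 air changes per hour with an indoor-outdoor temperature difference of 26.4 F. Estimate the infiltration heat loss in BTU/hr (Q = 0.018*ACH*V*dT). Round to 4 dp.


Q = 0.018 * 0.75 * 128 * 26.4 = 45.6192 BTU/hr

45.6192 BTU/hr


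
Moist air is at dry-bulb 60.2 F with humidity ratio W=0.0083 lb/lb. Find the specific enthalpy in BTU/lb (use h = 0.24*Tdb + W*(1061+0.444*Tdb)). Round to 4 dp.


h = 0.24*60.2 + 0.0083*(1061+0.444*60.2) = 23.4761 BTU/lb

23.4761 BTU/lb


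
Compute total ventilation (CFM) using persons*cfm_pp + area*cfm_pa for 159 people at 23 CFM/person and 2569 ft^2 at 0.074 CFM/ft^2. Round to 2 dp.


Total = 159*23 + 2569*0.074 = 3847.11 CFM

3847.11 CFM


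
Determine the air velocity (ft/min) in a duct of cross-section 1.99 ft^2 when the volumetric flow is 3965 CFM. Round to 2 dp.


V = 3965 / 1.99 = 1992.46 ft/min

1992.46 ft/min


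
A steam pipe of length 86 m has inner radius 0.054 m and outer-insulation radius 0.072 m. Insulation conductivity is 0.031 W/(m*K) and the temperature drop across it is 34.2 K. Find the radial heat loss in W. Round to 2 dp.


Q = 2*pi*0.031*86*34.2/ln(0.072/0.054) = 1991.38 W

1991.38 W


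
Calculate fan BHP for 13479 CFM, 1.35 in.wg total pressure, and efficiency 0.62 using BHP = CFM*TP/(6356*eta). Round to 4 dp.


BHP = 13479 * 1.35 / (6356 * 0.62) = 4.6176 hp

4.6176 hp


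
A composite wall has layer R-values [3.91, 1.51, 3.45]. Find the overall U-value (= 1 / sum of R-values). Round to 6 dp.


R_total = 3.91 + 1.51 + 3.45 = 8.87
U = 1/8.87 = 0.112740

0.112740


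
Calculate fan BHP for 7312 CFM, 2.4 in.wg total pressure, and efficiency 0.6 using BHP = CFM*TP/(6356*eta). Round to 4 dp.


BHP = 7312 * 2.4 / (6356 * 0.6) = 4.6016 hp

4.6016 hp


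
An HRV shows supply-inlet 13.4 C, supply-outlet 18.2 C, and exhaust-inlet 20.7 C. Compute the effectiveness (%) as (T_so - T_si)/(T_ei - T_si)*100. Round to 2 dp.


eff = (18.2-13.4)/(20.7-13.4)*100 = 65.75 %

65.75 %


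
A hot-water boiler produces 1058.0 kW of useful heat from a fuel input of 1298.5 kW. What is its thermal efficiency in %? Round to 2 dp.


eta = (1058.0/1298.5)*100 = 81.48 %

81.48 %


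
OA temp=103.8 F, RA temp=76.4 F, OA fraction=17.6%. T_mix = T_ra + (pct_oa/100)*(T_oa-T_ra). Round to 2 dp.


T_mix = 76.4 + (17.6/100)*(103.8-76.4) = 81.22 F

81.22 F


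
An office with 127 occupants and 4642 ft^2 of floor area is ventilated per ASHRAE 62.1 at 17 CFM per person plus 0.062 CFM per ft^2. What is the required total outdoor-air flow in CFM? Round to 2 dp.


Total = 127*17 + 4642*0.062 = 2446.80 CFM

2446.80 CFM


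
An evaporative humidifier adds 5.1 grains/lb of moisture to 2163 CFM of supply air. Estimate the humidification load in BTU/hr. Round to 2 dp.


Q = 0.68 * 2163 * 5.1 = 7501.28 BTU/hr

7501.28 BTU/hr


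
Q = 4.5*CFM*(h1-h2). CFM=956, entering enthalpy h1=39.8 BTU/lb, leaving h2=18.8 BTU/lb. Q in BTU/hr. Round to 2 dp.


Q = 4.5 * 956 * (39.8 - 18.8) = 90342.00 BTU/hr

90342.00 BTU/hr


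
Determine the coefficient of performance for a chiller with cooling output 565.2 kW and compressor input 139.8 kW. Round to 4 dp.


COP = 565.2 / 139.8 = 4.0429

4.0429


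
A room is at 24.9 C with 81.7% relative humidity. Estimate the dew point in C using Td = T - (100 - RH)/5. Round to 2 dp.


Td = 24.9 - (100-81.7)/5 = 21.24 C

21.24 C


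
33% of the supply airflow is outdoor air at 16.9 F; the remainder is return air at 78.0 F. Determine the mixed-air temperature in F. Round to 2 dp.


T_mix = 0.33*16.9 + 0.67*78.0 = 57.84 F

57.84 F


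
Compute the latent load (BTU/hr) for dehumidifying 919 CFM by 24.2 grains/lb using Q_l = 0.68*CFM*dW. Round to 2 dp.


Q = 0.68 * 919 * 24.2 = 15123.06 BTU/hr

15123.06 BTU/hr


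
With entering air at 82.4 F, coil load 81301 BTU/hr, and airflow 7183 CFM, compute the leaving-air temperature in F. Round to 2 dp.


dT = 81301/(1.08*7183) = 10.4801
T_leave = 82.4 - 10.4801 = 71.92 F

71.92 F


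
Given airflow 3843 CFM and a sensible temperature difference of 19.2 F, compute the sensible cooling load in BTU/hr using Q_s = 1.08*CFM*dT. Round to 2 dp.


Q = 1.08 * 3843 * 19.2 = 79688.45 BTU/hr

79688.45 BTU/hr


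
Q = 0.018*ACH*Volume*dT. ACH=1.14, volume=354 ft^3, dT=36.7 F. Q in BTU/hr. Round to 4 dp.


Q = 0.018 * 1.14 * 354 * 36.7 = 266.5917 BTU/hr

266.5917 BTU/hr


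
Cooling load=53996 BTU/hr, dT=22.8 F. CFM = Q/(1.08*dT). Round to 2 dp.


CFM = 53996 / (1.08 * 22.8) = 2192.82

2192.82 CFM


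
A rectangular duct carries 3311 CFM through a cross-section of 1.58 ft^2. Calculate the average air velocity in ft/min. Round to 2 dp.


V = 3311 / 1.58 = 2095.57 ft/min

2095.57 ft/min


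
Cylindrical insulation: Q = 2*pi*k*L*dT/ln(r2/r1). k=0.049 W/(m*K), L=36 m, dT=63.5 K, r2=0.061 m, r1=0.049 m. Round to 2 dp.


Q = 2*pi*0.049*36*63.5/ln(0.061/0.049) = 3212.93 W

3212.93 W


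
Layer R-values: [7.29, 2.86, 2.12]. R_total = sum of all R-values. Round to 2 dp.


R_total = 7.29 + 2.86 + 2.12 = 12.27

12.27


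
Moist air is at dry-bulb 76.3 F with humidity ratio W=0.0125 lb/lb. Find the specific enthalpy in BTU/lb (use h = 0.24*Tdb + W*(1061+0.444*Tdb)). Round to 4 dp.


h = 0.24*76.3 + 0.0125*(1061+0.444*76.3) = 31.9980 BTU/lb

31.9980 BTU/lb


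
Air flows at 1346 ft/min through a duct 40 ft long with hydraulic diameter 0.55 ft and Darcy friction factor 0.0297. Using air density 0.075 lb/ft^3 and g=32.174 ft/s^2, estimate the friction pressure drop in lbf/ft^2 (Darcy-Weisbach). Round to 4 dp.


v_fps = 1346/60 = 22.4333 ft/s
dp = 0.0297*(40/0.55)*0.075*22.4333^2/(2*32.174) = 1.2670 lbf/ft^2

1.2670 lbf/ft^2


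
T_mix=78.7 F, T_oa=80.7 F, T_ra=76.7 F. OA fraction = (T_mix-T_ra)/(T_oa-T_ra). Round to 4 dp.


frac = (78.7 - 76.7) / (80.7 - 76.7) = 0.5000

0.5000


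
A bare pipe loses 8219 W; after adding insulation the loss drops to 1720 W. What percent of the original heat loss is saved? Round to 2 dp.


Savings = ((8219-1720)/8219)*100 = 79.07 %

79.07 %


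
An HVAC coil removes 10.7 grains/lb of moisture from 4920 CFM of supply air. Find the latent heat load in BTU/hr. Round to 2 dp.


Q = 0.68 * 4920 * 10.7 = 35797.92 BTU/hr

35797.92 BTU/hr


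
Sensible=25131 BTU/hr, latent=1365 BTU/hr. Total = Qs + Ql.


Qt = 25131 + 1365 = 26496 BTU/hr

26496 BTU/hr


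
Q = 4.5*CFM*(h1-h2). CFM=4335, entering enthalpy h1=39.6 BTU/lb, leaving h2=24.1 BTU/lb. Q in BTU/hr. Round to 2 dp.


Q = 4.5 * 4335 * (39.6 - 24.1) = 302366.25 BTU/hr

302366.25 BTU/hr


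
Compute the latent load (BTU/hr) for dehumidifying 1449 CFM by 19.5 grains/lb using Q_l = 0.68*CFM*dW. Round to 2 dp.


Q = 0.68 * 1449 * 19.5 = 19213.74 BTU/hr

19213.74 BTU/hr


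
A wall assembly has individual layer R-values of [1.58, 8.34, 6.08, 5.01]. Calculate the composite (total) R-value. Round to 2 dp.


R_total = 1.58 + 8.34 + 6.08 + 5.01 = 21.01

21.01


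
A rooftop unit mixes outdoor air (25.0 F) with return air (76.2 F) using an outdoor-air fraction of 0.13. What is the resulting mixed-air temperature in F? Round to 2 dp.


T_mix = 0.13*25.0 + 0.87*76.2 = 69.54 F

69.54 F


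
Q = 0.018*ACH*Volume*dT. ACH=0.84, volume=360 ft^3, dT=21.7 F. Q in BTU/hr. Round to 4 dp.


Q = 0.018 * 0.84 * 360 * 21.7 = 118.1174 BTU/hr

118.1174 BTU/hr


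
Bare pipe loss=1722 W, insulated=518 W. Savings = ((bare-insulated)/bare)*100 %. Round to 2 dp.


Savings = ((1722-518)/1722)*100 = 69.92 %

69.92 %


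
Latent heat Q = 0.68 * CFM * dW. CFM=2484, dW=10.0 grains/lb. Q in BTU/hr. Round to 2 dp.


Q = 0.68 * 2484 * 10.0 = 16891.20 BTU/hr

16891.20 BTU/hr


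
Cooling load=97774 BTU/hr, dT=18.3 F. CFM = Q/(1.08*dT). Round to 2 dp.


CFM = 97774 / (1.08 * 18.3) = 4947.08

4947.08 CFM


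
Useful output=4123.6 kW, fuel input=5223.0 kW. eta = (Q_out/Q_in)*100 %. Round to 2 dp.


eta = (4123.6/5223.0)*100 = 78.95 %

78.95 %


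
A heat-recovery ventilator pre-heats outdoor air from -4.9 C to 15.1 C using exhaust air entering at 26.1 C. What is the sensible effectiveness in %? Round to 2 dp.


eff = (15.1-(-4.9))/(26.1-(-4.9))*100 = 64.52 %

64.52 %


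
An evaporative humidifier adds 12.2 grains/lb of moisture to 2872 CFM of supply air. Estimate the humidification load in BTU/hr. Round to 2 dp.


Q = 0.68 * 2872 * 12.2 = 23826.11 BTU/hr

23826.11 BTU/hr


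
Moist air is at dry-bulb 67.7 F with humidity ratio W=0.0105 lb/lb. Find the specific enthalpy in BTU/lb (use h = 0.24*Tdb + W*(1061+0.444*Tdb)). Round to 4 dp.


h = 0.24*67.7 + 0.0105*(1061+0.444*67.7) = 27.7041 BTU/lb

27.7041 BTU/lb


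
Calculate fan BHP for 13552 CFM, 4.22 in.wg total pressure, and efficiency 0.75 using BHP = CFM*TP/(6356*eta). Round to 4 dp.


BHP = 13552 * 4.22 / (6356 * 0.75) = 11.9969 hp

11.9969 hp


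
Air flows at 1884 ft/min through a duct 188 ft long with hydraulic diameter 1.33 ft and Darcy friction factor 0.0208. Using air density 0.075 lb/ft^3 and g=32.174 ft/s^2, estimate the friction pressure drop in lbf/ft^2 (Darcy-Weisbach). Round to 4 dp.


v_fps = 1884/60 = 31.4 ft/s
dp = 0.0208*(188/1.33)*0.075*31.4^2/(2*32.174) = 3.3787 lbf/ft^2

3.3787 lbf/ft^2


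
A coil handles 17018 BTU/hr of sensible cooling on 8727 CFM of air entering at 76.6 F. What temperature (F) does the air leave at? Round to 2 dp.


dT = 17018/(1.08*8727) = 1.8056
T_leave = 76.6 - 1.8056 = 74.79 F

74.79 F


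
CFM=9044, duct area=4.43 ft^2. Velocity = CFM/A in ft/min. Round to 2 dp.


V = 9044 / 4.43 = 2041.53 ft/min

2041.53 ft/min


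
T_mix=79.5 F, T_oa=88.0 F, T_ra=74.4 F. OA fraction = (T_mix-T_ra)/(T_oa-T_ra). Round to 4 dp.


frac = (79.5 - 74.4) / (88.0 - 74.4) = 0.3750

0.3750


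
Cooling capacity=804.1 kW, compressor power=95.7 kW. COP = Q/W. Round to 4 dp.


COP = 804.1 / 95.7 = 8.4023

8.4023


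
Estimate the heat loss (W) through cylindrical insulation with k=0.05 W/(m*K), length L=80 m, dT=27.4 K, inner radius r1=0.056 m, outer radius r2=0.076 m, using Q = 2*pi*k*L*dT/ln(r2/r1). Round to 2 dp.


Q = 2*pi*0.05*80*27.4/ln(0.076/0.056) = 2255.00 W

2255.00 W


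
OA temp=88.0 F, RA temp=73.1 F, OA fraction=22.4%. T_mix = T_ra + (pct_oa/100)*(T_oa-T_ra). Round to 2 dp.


T_mix = 73.1 + (22.4/100)*(88.0-73.1) = 76.44 F

76.44 F


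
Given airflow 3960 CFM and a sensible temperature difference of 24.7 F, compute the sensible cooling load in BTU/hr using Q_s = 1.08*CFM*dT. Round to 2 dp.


Q = 1.08 * 3960 * 24.7 = 105636.96 BTU/hr

105636.96 BTU/hr


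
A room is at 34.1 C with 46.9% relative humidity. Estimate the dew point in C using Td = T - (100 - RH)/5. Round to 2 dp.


Td = 34.1 - (100-46.9)/5 = 23.48 C

23.48 C


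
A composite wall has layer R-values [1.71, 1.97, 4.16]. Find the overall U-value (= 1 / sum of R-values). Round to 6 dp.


R_total = 1.71 + 1.97 + 4.16 = 7.84
U = 1/7.84 = 0.127551

0.127551


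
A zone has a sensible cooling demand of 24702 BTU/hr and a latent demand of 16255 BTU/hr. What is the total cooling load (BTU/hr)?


Qt = 24702 + 16255 = 40957 BTU/hr

40957 BTU/hr


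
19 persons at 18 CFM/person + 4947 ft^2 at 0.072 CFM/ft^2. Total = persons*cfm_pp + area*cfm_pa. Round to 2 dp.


Total = 19*18 + 4947*0.072 = 698.18 CFM

698.18 CFM


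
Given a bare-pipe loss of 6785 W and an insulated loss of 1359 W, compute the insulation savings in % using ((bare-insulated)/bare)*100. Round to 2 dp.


Savings = ((6785-1359)/6785)*100 = 79.97 %

79.97 %


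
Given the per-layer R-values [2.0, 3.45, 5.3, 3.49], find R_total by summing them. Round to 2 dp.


R_total = 2.0 + 3.45 + 5.3 + 3.49 = 14.24

14.24


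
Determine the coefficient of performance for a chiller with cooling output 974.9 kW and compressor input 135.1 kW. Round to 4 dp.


COP = 974.9 / 135.1 = 7.2161

7.2161


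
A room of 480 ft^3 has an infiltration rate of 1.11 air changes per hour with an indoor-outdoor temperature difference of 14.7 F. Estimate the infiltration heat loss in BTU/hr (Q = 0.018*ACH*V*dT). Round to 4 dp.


Q = 0.018 * 1.11 * 480 * 14.7 = 140.9789 BTU/hr

140.9789 BTU/hr


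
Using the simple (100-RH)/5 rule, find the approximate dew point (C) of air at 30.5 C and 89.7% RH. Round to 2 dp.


Td = 30.5 - (100-89.7)/5 = 28.44 C

28.44 C


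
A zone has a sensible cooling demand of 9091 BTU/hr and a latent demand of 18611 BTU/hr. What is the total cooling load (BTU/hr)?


Qt = 9091 + 18611 = 27702 BTU/hr

27702 BTU/hr


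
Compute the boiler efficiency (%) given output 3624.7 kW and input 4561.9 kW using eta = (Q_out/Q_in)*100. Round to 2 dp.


eta = (3624.7/4561.9)*100 = 79.46 %

79.46 %


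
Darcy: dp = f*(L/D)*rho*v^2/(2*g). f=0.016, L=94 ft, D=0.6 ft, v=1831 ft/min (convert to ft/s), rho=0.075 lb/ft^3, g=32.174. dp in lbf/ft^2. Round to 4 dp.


v_fps = 1831/60 = 30.5167 ft/s
dp = 0.016*(94/0.6)*0.075*30.5167^2/(2*32.174) = 2.7208 lbf/ft^2

2.7208 lbf/ft^2


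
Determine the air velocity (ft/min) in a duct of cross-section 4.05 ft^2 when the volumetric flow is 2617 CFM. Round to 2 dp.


V = 2617 / 4.05 = 646.17 ft/min

646.17 ft/min


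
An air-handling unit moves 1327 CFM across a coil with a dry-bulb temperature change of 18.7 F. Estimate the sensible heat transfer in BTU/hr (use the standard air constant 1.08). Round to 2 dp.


Q = 1.08 * 1327 * 18.7 = 26800.09 BTU/hr

26800.09 BTU/hr


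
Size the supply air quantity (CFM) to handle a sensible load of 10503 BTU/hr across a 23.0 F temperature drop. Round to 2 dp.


CFM = 10503 / (1.08 * 23.0) = 422.83

422.83 CFM


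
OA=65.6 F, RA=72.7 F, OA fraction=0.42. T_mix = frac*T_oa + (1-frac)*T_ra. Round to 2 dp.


T_mix = 0.42*65.6 + 0.58*72.7 = 69.72 F

69.72 F


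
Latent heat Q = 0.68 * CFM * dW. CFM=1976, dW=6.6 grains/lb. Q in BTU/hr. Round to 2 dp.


Q = 0.68 * 1976 * 6.6 = 8868.29 BTU/hr

8868.29 BTU/hr


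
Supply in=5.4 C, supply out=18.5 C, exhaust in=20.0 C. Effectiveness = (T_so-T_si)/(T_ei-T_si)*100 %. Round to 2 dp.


eff = (18.5-5.4)/(20.0-5.4)*100 = 89.73 %

89.73 %


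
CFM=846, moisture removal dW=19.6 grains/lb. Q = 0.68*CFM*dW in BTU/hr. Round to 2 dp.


Q = 0.68 * 846 * 19.6 = 11275.49 BTU/hr

11275.49 BTU/hr


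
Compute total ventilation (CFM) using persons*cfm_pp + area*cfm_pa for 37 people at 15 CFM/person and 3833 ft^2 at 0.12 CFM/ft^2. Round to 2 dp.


Total = 37*15 + 3833*0.12 = 1014.96 CFM

1014.96 CFM


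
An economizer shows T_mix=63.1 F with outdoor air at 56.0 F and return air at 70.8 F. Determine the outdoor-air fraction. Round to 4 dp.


frac = (63.1 - 70.8) / (56.0 - 70.8) = 0.5203

0.5203


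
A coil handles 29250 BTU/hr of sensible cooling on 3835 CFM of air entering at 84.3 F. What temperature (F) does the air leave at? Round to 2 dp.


dT = 29250/(1.08*3835) = 7.0621
T_leave = 84.3 - 7.0621 = 77.24 F

77.24 F


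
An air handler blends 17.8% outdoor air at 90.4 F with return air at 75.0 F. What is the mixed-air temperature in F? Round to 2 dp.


T_mix = 75.0 + (17.8/100)*(90.4-75.0) = 77.74 F

77.74 F


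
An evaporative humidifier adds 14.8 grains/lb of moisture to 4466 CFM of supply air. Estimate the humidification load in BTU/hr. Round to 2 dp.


Q = 0.68 * 4466 * 14.8 = 44945.82 BTU/hr

44945.82 BTU/hr


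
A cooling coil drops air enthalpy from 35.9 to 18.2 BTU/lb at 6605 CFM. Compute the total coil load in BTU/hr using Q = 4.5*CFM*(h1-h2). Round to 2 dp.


Q = 4.5 * 6605 * (35.9 - 18.2) = 526088.25 BTU/hr

526088.25 BTU/hr


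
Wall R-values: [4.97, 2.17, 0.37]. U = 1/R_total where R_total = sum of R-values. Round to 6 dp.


R_total = 4.97 + 2.17 + 0.37 = 7.51
U = 1/7.51 = 0.133156

0.133156


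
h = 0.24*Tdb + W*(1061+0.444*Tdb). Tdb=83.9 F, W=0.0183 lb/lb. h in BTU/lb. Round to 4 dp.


h = 0.24*83.9 + 0.0183*(1061+0.444*83.9) = 40.2340 BTU/lb

40.2340 BTU/lb


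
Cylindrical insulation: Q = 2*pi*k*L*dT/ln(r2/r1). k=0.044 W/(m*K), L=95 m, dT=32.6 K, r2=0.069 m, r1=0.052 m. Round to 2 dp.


Q = 2*pi*0.044*95*32.6/ln(0.069/0.052) = 3026.90 W

3026.90 W


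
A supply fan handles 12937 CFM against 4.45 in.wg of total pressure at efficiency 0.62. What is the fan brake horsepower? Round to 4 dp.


BHP = 12937 * 4.45 / (6356 * 0.62) = 14.6089 hp

14.6089 hp


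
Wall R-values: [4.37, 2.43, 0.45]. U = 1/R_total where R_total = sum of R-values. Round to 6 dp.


R_total = 4.37 + 2.43 + 0.45 = 7.25
U = 1/7.25 = 0.137931

0.137931


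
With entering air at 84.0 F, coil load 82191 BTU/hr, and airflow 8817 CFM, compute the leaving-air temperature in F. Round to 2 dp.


dT = 82191/(1.08*8817) = 8.6314
T_leave = 84.0 - 8.6314 = 75.37 F

75.37 F


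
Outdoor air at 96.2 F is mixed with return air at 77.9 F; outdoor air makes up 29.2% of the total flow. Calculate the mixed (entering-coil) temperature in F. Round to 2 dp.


T_mix = 77.9 + (29.2/100)*(96.2-77.9) = 83.24 F

83.24 F


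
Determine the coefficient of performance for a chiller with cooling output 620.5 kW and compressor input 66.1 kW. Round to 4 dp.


COP = 620.5 / 66.1 = 9.3873

9.3873


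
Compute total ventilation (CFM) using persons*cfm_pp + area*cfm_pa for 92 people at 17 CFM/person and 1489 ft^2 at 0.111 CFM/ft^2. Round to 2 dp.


Total = 92*17 + 1489*0.111 = 1729.28 CFM

1729.28 CFM


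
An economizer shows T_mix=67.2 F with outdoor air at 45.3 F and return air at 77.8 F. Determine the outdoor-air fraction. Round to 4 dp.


frac = (67.2 - 77.8) / (45.3 - 77.8) = 0.3262

0.3262


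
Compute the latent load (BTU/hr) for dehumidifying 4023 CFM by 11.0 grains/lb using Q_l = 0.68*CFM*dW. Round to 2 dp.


Q = 0.68 * 4023 * 11.0 = 30092.04 BTU/hr

30092.04 BTU/hr


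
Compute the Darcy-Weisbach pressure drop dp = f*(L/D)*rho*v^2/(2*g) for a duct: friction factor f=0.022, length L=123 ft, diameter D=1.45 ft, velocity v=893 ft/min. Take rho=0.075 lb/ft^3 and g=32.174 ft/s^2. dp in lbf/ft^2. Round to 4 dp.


v_fps = 893/60 = 14.8833 ft/s
dp = 0.022*(123/1.45)*0.075*14.8833^2/(2*32.174) = 0.4818 lbf/ft^2

0.4818 lbf/ft^2


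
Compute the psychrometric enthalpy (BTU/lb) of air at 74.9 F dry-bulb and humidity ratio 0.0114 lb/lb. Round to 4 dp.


h = 0.24*74.9 + 0.0114*(1061+0.444*74.9) = 30.4505 BTU/lb

30.4505 BTU/lb


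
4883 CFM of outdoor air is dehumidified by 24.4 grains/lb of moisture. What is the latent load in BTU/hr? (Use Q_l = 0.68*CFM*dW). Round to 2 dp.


Q = 0.68 * 4883 * 24.4 = 81018.74 BTU/hr

81018.74 BTU/hr


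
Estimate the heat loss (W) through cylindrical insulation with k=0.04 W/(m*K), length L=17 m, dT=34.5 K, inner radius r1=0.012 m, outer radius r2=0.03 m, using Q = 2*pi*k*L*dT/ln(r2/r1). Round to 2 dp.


Q = 2*pi*0.04*17*34.5/ln(0.03/0.012) = 160.87 W

160.87 W


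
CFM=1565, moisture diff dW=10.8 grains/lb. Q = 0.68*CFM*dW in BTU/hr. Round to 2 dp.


Q = 0.68 * 1565 * 10.8 = 11493.36 BTU/hr

11493.36 BTU/hr


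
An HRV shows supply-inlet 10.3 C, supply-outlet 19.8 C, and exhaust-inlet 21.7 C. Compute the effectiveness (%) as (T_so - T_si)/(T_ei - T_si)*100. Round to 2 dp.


eff = (19.8-10.3)/(21.7-10.3)*100 = 83.33 %

83.33 %


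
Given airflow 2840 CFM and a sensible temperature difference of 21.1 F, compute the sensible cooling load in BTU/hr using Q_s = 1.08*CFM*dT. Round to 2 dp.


Q = 1.08 * 2840 * 21.1 = 64717.92 BTU/hr

64717.92 BTU/hr


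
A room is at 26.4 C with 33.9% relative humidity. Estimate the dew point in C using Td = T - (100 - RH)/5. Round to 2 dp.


Td = 26.4 - (100-33.9)/5 = 13.18 C

13.18 C


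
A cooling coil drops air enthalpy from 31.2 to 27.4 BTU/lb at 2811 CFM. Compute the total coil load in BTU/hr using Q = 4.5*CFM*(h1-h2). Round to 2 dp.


Q = 4.5 * 2811 * (31.2 - 27.4) = 48068.10 BTU/hr

48068.10 BTU/hr


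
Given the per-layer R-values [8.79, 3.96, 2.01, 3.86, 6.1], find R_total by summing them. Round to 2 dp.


R_total = 8.79 + 3.96 + 2.01 + 3.86 + 6.1 = 24.72

24.72


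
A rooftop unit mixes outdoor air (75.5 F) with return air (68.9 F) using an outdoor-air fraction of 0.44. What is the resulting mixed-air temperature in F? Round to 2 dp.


T_mix = 0.44*75.5 + 0.56*68.9 = 71.80 F

71.80 F


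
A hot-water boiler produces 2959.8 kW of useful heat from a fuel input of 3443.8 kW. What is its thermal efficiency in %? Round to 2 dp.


eta = (2959.8/3443.8)*100 = 85.95 %

85.95 %


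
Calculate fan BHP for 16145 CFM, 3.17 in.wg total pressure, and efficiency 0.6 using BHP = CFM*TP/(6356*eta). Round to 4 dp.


BHP = 16145 * 3.17 / (6356 * 0.6) = 13.4203 hp

13.4203 hp


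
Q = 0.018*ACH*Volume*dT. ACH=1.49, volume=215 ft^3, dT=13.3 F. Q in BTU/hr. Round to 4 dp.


Q = 0.018 * 1.49 * 215 * 13.3 = 76.6918 BTU/hr

76.6918 BTU/hr


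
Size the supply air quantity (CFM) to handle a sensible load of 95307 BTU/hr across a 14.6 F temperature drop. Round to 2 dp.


CFM = 95307 / (1.08 * 14.6) = 6044.33

6044.33 CFM


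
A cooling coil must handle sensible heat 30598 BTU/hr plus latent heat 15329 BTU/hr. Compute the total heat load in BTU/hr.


Qt = 30598 + 15329 = 45927 BTU/hr

45927 BTU/hr


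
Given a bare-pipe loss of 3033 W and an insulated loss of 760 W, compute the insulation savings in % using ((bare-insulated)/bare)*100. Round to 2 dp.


Savings = ((3033-760)/3033)*100 = 74.94 %

74.94 %


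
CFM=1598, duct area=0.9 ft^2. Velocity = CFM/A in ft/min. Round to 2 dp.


V = 1598 / 0.9 = 1775.56 ft/min

1775.56 ft/min


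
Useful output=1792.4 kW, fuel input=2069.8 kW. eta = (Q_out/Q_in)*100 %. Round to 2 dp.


eta = (1792.4/2069.8)*100 = 86.60 %

86.60 %


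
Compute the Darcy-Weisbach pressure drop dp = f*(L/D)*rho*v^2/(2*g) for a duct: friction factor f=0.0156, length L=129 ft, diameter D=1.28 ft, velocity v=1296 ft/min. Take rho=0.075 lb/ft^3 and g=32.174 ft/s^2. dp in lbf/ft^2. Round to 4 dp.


v_fps = 1296/60 = 21.6 ft/s
dp = 0.0156*(129/1.28)*0.075*21.6^2/(2*32.174) = 0.8549 lbf/ft^2

0.8549 lbf/ft^2


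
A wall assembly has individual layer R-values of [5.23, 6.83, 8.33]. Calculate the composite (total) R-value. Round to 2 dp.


R_total = 5.23 + 6.83 + 8.33 = 20.39

20.39


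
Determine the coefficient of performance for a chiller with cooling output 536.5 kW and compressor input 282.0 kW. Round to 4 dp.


COP = 536.5 / 282.0 = 1.9025

1.9025


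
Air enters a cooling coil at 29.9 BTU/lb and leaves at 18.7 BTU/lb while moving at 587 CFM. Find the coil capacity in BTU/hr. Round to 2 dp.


Q = 4.5 * 587 * (29.9 - 18.7) = 29584.80 BTU/hr

29584.80 BTU/hr


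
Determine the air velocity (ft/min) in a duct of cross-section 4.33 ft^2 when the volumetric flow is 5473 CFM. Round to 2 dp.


V = 5473 / 4.33 = 1263.97 ft/min

1263.97 ft/min


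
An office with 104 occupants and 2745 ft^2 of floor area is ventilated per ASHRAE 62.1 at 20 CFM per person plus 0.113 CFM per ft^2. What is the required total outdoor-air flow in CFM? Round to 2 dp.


Total = 104*20 + 2745*0.113 = 2390.19 CFM

2390.19 CFM


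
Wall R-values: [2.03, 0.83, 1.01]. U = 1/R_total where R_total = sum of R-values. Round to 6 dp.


R_total = 2.03 + 0.83 + 1.01 = 3.87
U = 1/3.87 = 0.258398

0.258398


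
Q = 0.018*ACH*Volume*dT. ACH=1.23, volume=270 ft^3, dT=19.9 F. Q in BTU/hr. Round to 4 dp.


Q = 0.018 * 1.23 * 270 * 19.9 = 118.9582 BTU/hr

118.9582 BTU/hr


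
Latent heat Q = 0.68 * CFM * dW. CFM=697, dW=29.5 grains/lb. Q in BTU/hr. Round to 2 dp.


Q = 0.68 * 697 * 29.5 = 13981.82 BTU/hr

13981.82 BTU/hr


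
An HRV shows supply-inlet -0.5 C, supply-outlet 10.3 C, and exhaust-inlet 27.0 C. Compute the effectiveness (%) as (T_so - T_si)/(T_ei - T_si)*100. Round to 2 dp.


eff = (10.3-(-0.5))/(27.0-(-0.5))*100 = 39.27 %

39.27 %


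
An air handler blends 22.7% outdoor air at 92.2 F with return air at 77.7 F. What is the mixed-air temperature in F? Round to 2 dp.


T_mix = 77.7 + (22.7/100)*(92.2-77.7) = 80.99 F

80.99 F


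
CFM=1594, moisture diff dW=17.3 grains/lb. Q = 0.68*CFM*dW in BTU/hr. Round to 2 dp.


Q = 0.68 * 1594 * 17.3 = 18751.82 BTU/hr

18751.82 BTU/hr


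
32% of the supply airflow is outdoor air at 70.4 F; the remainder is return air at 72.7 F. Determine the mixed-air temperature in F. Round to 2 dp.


T_mix = 0.32*70.4 + 0.68*72.7 = 71.96 F

71.96 F


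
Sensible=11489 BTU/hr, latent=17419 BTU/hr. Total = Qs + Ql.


Qt = 11489 + 17419 = 28908 BTU/hr

28908 BTU/hr


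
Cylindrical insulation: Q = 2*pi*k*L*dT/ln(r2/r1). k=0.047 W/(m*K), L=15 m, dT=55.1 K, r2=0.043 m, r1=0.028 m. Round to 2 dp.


Q = 2*pi*0.047*15*55.1/ln(0.043/0.028) = 568.94 W

568.94 W


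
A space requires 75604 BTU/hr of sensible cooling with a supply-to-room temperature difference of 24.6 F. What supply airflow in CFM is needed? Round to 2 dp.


CFM = 75604 / (1.08 * 24.6) = 2845.68

2845.68 CFM


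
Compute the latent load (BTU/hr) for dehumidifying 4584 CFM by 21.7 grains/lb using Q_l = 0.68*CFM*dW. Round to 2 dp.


Q = 0.68 * 4584 * 21.7 = 67641.50 BTU/hr

67641.50 BTU/hr


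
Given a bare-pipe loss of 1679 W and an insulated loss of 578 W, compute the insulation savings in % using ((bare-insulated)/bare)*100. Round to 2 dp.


Savings = ((1679-578)/1679)*100 = 65.57 %

65.57 %


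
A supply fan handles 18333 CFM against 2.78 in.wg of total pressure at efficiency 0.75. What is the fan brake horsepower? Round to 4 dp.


BHP = 18333 * 2.78 / (6356 * 0.75) = 10.6914 hp

10.6914 hp


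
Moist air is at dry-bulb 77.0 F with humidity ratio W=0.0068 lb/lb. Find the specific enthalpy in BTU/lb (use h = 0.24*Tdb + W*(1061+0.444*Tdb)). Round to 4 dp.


h = 0.24*77.0 + 0.0068*(1061+0.444*77.0) = 25.9273 BTU/lb

25.9273 BTU/lb


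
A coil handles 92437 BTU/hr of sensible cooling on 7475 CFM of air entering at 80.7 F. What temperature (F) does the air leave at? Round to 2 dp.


dT = 92437/(1.08*7475) = 11.4501
T_leave = 80.7 - 11.4501 = 69.25 F

69.25 F


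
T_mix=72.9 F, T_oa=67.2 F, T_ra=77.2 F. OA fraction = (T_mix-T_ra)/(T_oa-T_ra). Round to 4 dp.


frac = (72.9 - 77.2) / (67.2 - 77.2) = 0.4300

0.4300


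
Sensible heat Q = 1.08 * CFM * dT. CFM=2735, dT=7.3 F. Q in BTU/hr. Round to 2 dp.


Q = 1.08 * 2735 * 7.3 = 21562.74 BTU/hr

21562.74 BTU/hr


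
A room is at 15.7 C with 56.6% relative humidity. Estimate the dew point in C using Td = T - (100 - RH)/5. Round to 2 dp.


Td = 15.7 - (100-56.6)/5 = 7.02 C

7.02 C


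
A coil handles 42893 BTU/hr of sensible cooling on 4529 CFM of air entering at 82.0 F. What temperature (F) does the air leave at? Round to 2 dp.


dT = 42893/(1.08*4529) = 8.7692
T_leave = 82.0 - 8.7692 = 73.23 F

73.23 F


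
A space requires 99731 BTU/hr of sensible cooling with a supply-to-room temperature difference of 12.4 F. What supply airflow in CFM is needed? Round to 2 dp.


CFM = 99731 / (1.08 * 12.4) = 7447.06

7447.06 CFM


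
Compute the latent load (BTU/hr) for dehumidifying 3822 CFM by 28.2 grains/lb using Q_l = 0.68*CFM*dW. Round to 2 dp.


Q = 0.68 * 3822 * 28.2 = 73290.67 BTU/hr

73290.67 BTU/hr


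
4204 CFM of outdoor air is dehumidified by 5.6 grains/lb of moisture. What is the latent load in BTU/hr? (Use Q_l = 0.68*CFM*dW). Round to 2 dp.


Q = 0.68 * 4204 * 5.6 = 16008.83 BTU/hr

16008.83 BTU/hr


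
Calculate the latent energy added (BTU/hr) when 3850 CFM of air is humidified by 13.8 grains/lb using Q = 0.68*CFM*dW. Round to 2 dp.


Q = 0.68 * 3850 * 13.8 = 36128.40 BTU/hr

36128.40 BTU/hr


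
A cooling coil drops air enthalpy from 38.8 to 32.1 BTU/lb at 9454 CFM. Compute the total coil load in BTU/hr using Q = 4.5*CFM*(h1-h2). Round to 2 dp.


Q = 4.5 * 9454 * (38.8 - 32.1) = 285038.10 BTU/hr

285038.10 BTU/hr


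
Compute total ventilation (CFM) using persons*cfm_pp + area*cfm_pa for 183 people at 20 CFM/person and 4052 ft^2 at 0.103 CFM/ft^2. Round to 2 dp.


Total = 183*20 + 4052*0.103 = 4077.36 CFM

4077.36 CFM


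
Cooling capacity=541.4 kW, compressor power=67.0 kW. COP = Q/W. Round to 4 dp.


COP = 541.4 / 67.0 = 8.0806

8.0806


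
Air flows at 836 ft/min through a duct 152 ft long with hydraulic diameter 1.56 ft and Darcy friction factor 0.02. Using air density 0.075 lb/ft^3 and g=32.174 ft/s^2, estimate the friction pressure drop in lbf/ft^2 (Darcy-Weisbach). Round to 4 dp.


v_fps = 836/60 = 13.9333 ft/s
dp = 0.02*(152/1.56)*0.075*13.9333^2/(2*32.174) = 0.4409 lbf/ft^2

0.4409 lbf/ft^2


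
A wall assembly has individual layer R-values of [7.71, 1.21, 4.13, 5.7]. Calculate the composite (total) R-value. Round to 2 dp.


R_total = 7.71 + 1.21 + 4.13 + 5.7 = 18.75

18.75


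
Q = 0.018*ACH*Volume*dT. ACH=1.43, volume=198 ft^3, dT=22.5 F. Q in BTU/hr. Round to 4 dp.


Q = 0.018 * 1.43 * 198 * 22.5 = 114.6717 BTU/hr

114.6717 BTU/hr


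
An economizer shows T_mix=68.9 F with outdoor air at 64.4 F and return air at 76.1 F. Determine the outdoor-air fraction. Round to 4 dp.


frac = (68.9 - 76.1) / (64.4 - 76.1) = 0.6154

0.6154


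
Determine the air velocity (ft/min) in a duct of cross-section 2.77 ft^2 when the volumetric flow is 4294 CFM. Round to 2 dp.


V = 4294 / 2.77 = 1550.18 ft/min

1550.18 ft/min


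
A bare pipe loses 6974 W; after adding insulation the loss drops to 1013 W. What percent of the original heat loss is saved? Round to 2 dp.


Savings = ((6974-1013)/6974)*100 = 85.47 %

85.47 %


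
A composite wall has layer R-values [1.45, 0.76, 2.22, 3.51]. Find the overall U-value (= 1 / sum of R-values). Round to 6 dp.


R_total = 1.45 + 0.76 + 2.22 + 3.51 = 7.94
U = 1/7.94 = 0.125945

0.125945


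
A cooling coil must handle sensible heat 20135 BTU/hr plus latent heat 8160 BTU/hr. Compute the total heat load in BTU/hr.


Qt = 20135 + 8160 = 28295 BTU/hr

28295 BTU/hr


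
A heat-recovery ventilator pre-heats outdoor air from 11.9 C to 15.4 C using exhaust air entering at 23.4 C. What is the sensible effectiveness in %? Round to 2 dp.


eff = (15.4-11.9)/(23.4-11.9)*100 = 30.43 %

30.43 %


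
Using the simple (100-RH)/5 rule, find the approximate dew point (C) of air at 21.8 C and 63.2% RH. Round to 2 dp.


Td = 21.8 - (100-63.2)/5 = 14.44 C

14.44 C


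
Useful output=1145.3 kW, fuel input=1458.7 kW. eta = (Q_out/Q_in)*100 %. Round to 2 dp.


eta = (1145.3/1458.7)*100 = 78.52 %

78.52 %


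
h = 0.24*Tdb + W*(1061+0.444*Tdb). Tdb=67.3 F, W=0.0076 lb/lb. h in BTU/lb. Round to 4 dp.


h = 0.24*67.3 + 0.0076*(1061+0.444*67.3) = 24.4427 BTU/lb

24.4427 BTU/lb


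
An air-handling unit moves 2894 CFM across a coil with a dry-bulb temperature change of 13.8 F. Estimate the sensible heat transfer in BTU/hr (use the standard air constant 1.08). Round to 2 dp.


Q = 1.08 * 2894 * 13.8 = 43132.18 BTU/hr

43132.18 BTU/hr


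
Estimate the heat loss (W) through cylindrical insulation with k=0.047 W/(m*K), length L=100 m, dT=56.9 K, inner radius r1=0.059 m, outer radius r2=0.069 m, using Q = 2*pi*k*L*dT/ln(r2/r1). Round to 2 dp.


Q = 2*pi*0.047*100*56.9/ln(0.069/0.059) = 10732.08 W

10732.08 W


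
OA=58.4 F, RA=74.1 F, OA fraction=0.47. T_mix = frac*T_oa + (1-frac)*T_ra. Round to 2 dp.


T_mix = 0.47*58.4 + 0.53*74.1 = 66.72 F

66.72 F


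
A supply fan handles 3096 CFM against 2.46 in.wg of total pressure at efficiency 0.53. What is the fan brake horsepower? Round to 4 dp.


BHP = 3096 * 2.46 / (6356 * 0.53) = 2.2609 hp

2.2609 hp


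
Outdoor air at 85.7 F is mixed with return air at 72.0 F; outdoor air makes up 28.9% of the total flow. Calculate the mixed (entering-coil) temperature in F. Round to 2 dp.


T_mix = 72.0 + (28.9/100)*(85.7-72.0) = 75.96 F

75.96 F


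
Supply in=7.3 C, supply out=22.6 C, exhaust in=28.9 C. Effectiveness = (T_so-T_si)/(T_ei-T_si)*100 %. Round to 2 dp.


eff = (22.6-7.3)/(28.9-7.3)*100 = 70.83 %

70.83 %


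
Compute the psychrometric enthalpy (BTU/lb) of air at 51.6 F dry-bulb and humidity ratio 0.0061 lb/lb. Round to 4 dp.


h = 0.24*51.6 + 0.0061*(1061+0.444*51.6) = 18.9959 BTU/lb

18.9959 BTU/lb


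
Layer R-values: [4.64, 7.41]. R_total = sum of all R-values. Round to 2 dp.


R_total = 4.64 + 7.41 = 12.05

12.05


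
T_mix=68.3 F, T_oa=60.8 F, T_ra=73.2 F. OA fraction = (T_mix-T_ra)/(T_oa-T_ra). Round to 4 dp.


frac = (68.3 - 73.2) / (60.8 - 73.2) = 0.3952

0.3952


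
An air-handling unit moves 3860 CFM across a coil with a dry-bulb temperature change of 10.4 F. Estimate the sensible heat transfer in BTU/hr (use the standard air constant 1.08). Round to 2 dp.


Q = 1.08 * 3860 * 10.4 = 43355.52 BTU/hr

43355.52 BTU/hr


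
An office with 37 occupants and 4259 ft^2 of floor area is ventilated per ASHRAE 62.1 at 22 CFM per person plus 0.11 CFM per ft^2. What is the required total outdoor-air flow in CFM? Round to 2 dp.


Total = 37*22 + 4259*0.11 = 1282.49 CFM

1282.49 CFM


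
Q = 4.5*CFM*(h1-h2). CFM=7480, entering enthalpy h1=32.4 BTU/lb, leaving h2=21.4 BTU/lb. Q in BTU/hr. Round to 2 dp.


Q = 4.5 * 7480 * (32.4 - 21.4) = 370260.00 BTU/hr

370260.00 BTU/hr


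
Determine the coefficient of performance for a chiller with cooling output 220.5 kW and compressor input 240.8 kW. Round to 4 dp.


COP = 220.5 / 240.8 = 0.9157

0.9157


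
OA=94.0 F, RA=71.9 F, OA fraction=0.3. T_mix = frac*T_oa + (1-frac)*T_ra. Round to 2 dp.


T_mix = 0.3*94.0 + 0.7*71.9 = 78.53 F

78.53 F


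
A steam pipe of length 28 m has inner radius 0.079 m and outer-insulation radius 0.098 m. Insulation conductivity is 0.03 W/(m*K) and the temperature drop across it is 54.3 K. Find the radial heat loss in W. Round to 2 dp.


Q = 2*pi*0.03*28*54.3/ln(0.098/0.079) = 1329.76 W

1329.76 W


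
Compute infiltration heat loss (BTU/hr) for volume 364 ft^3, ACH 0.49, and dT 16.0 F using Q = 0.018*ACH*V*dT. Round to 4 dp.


Q = 0.018 * 0.49 * 364 * 16.0 = 51.3677 BTU/hr

51.3677 BTU/hr


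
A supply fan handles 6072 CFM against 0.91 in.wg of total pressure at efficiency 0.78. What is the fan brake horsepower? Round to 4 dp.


BHP = 6072 * 0.91 / (6356 * 0.78) = 1.1145 hp

1.1145 hp


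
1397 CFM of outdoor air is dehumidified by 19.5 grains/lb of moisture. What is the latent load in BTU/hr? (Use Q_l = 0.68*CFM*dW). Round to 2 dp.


Q = 0.68 * 1397 * 19.5 = 18524.22 BTU/hr

18524.22 BTU/hr


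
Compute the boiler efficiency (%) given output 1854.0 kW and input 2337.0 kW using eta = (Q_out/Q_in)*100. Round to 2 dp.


eta = (1854.0/2337.0)*100 = 79.33 %

79.33 %


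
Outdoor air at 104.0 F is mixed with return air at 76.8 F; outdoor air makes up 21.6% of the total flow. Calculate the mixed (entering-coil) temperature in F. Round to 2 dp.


T_mix = 76.8 + (21.6/100)*(104.0-76.8) = 82.68 F

82.68 F


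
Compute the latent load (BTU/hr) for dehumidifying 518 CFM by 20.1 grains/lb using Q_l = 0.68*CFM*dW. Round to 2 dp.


Q = 0.68 * 518 * 20.1 = 7080.02 BTU/hr

7080.02 BTU/hr


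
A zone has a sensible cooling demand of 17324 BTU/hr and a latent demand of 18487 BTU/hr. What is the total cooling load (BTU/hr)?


Qt = 17324 + 18487 = 35811 BTU/hr

35811 BTU/hr


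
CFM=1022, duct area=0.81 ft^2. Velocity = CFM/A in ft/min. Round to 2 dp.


V = 1022 / 0.81 = 1261.73 ft/min

1261.73 ft/min


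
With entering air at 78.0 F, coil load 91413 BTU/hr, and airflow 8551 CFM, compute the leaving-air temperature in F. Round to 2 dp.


dT = 91413/(1.08*8551) = 9.8985
T_leave = 78.0 - 9.8985 = 68.10 F

68.10 F


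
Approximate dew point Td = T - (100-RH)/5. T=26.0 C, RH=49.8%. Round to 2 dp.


Td = 26.0 - (100-49.8)/5 = 15.96 C

15.96 C


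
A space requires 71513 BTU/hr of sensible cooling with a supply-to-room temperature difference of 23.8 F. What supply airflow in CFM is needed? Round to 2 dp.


CFM = 71513 / (1.08 * 23.8) = 2782.17

2782.17 CFM


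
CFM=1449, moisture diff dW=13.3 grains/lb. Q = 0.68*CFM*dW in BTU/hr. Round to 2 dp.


Q = 0.68 * 1449 * 13.3 = 13104.76 BTU/hr

13104.76 BTU/hr


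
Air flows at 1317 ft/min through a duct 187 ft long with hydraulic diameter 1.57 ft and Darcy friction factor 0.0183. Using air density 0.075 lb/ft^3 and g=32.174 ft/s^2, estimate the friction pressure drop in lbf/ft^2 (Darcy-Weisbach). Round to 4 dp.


v_fps = 1317/60 = 21.95 ft/s
dp = 0.0183*(187/1.57)*0.075*21.95^2/(2*32.174) = 1.2240 lbf/ft^2

1.2240 lbf/ft^2


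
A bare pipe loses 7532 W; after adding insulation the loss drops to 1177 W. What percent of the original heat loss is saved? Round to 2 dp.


Savings = ((7532-1177)/7532)*100 = 84.37 %

84.37 %


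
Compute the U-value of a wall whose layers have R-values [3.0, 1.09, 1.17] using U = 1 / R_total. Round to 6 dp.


R_total = 3.0 + 1.09 + 1.17 = 5.26
U = 1/5.26 = 0.190114

0.190114


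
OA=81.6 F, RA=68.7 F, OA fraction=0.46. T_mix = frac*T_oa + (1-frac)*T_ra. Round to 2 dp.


T_mix = 0.46*81.6 + 0.54*68.7 = 74.63 F

74.63 F


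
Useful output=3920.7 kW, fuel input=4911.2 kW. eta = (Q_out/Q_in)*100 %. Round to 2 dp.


eta = (3920.7/4911.2)*100 = 79.83 %

79.83 %


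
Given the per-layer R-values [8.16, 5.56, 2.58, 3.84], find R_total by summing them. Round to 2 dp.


R_total = 8.16 + 5.56 + 2.58 + 3.84 = 20.14

20.14


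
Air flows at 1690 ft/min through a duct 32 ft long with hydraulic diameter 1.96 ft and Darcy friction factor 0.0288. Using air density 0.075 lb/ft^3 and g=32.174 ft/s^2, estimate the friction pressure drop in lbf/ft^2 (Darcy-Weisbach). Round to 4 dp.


v_fps = 1690/60 = 28.1667 ft/s
dp = 0.0288*(32/1.96)*0.075*28.1667^2/(2*32.174) = 0.4348 lbf/ft^2

0.4348 lbf/ft^2


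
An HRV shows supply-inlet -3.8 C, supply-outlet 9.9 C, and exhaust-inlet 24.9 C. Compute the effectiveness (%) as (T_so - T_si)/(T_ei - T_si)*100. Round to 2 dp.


eff = (9.9-(-3.8))/(24.9-(-3.8))*100 = 47.74 %

47.74 %


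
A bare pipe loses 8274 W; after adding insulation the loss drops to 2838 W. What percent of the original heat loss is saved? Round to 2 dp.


Savings = ((8274-2838)/8274)*100 = 65.70 %

65.70 %


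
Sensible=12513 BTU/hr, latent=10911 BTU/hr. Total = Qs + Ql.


Qt = 12513 + 10911 = 23424 BTU/hr

23424 BTU/hr


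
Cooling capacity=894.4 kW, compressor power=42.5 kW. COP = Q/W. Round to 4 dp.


COP = 894.4 / 42.5 = 21.0447

21.0447


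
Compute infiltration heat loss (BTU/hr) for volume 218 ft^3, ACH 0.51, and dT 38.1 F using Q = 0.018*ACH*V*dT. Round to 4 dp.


Q = 0.018 * 0.51 * 218 * 38.1 = 76.2472 BTU/hr

76.2472 BTU/hr


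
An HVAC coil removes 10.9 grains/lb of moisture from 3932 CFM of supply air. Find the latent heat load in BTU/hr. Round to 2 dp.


Q = 0.68 * 3932 * 10.9 = 29143.98 BTU/hr

29143.98 BTU/hr


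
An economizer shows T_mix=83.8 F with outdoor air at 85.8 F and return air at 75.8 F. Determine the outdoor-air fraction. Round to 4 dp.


frac = (83.8 - 75.8) / (85.8 - 75.8) = 0.8000

0.8000


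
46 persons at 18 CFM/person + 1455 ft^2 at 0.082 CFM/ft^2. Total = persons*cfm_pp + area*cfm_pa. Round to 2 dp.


Total = 46*18 + 1455*0.082 = 947.31 CFM

947.31 CFM


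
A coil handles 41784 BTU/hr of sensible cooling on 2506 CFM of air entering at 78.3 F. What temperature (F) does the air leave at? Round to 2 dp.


dT = 41784/(1.08*2506) = 15.4385
T_leave = 78.3 - 15.4385 = 62.86 F

62.86 F


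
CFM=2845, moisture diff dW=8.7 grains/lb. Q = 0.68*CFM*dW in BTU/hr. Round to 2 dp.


Q = 0.68 * 2845 * 8.7 = 16831.02 BTU/hr

16831.02 BTU/hr
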